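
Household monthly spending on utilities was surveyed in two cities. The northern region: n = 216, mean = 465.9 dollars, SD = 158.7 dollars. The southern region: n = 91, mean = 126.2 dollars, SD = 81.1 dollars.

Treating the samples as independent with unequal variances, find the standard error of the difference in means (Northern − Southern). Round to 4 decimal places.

SE₁ = s₁/√n₁ = 158.7/√216 = 10.7982; SE₂ = 81.1/√91 = 8.5016.
Independent samples, unequal variances: SE_diff = √(SE₁² + SE₂²) = √(116.60112324 + 72.27720256) = 13.7433.

13.7433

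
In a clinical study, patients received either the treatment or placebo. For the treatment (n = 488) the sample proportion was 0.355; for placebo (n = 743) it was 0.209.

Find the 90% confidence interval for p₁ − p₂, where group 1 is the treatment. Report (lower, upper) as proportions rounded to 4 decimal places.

Each SE is √(p̂(1−p̂)/n): √(0.3550·0.6450/488) = 0.02166 and √(0.2090·0.7910/743) = 0.01492.
SE(p̂₁ − p̂₂) = √(SE₁² + SE₂²) = √(0.0004691556 + 0.0002226064) = 0.02630, since the two samples are independent.
At 90% confidence z* = 1.645; margin = 1.645 × 0.02630 = 0.04326.
The difference is 0.3550 − 0.2090 = 0.1460, so the interval is 0.1460 ± 0.04326 = (0.1027, 0.1893).

(0.1027, 0.1893)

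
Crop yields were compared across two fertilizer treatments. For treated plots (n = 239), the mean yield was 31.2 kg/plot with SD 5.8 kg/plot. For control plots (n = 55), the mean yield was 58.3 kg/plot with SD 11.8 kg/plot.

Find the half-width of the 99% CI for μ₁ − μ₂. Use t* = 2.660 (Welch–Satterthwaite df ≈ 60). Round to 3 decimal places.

Standard errors of each mean: 5.8/√239 = 0.3752 and 11.8/√55 = 1.5911.
SE(x̄₁ − x̄₂) = √(0.3752² + 1.5911²) = 1.6347 for independent samples with unequal variances.
With t* = 2.660, the margin is 2.660 × 1.6347 = 4.3483.

4.348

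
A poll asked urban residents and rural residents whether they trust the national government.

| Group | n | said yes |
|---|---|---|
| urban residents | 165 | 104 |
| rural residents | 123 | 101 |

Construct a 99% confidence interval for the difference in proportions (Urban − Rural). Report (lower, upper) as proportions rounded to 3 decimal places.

p̂₁ = 104/165 = 0.6303 and p̂₂ = 101/123 = 0.8211.
SE₁ = √(p̂₁(1−p̂₁)/n₁) = √(0.6303·0.3697/165) = 0.03758; SE₂ = √(0.8211·0.1789/123) = 0.03456.
Independent samples: SE of the difference = √(SE₁² + SE₂²) = √(0.0014122564 + 0.0011943936) = 0.05106.
z* for 99% confidence is 2.576, so the margin of error is 2.576 × 0.05106 = 0.13153.
Point estimate p̂₁ − p̂₂ = 0.6303 − 0.8211 = -0.1908.
-0.1908 ± 0.13153 → (-0.322, -0.059).

(-0.322, -0.059)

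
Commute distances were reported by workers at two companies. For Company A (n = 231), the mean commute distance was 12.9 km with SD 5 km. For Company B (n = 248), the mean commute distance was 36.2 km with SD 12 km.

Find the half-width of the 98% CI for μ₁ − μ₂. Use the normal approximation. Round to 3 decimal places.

1.931

Standard errors of each mean: 5/√231 = 0.3290 and 12/√248 = 0.7620.
SE(x̄₁ − x̄₂) = √(0.3290² + 0.7620²) = 0.8300 for independent samples with unequal variances.
With z* = 2.326, the margin is 2.326 × 0.8300 = 1.9306.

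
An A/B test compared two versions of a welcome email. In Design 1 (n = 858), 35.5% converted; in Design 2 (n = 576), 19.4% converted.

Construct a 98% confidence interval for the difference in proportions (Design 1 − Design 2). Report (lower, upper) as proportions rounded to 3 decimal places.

(0.107, 0.215)

The two standard errors are √(0.3550×0.6450/858) = 0.01634 and √(0.1940×0.8060/576) = 0.01648.
Because the samples are independent, SE_diff = √(0.01634² + 0.01648²) = 0.02321.
Using z* = 2.326 for 98%, ME = 2.326 × 0.02321 = 0.05399.
p̂₁ − p̂₂ = 0.1610; interval 0.1610 ± 0.05399 gives (0.107, 0.215).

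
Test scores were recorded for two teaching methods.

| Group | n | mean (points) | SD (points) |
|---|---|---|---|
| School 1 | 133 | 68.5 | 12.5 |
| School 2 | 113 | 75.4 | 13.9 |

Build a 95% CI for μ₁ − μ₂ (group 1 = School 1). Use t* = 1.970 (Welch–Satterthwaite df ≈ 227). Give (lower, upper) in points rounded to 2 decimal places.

(-10.25, -3.55)

SE₁ = s₁/√n₁ = 12.5/√133 = 1.0839; SE₂ = 13.9/√113 = 1.3076.
Independent samples, unequal variances: SE_diff = √(SE₁² + SE₂²) = √(1.17483921 + 1.70981776) = 1.6984.
t* = 1.970, so margin of error = 1.970 × 1.6984 = 3.3458.
Difference in means = 68.5 − 75.4 = -6.9000.
-6.9000 ± 3.3458 → (-10.25, -3.55).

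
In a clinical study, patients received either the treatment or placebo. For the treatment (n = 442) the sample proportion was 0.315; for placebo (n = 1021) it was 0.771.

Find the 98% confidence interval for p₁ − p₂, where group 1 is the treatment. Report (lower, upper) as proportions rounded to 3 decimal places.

The two standard errors are √(0.3150×0.6850/442) = 0.02209 and √(0.7710×0.2290/1021) = 0.01315.
Because the samples are independent, SE_diff = √(0.02209² + 0.01315²) = 0.02571.
Using z* = 2.326 for 98%, ME = 2.326 × 0.02571 = 0.05980.
p̂₁ − p̂₂ = -0.4560; interval -0.4560 ± 0.05980 gives (-0.516, -0.396).

(-0.516, -0.396)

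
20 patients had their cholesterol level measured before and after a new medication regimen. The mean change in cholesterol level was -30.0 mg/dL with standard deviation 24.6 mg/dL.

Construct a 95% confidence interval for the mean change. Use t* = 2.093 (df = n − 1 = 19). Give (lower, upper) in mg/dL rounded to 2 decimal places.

(-41.51, -18.49)

Paired design: SE = s_d/√n = 24.6/√20 = 5.5007.
t* = 2.093; margin of error = 2.093 × 5.5007 = 11.5130.
-30.0 ± 11.5130 → (-41.51, -18.49).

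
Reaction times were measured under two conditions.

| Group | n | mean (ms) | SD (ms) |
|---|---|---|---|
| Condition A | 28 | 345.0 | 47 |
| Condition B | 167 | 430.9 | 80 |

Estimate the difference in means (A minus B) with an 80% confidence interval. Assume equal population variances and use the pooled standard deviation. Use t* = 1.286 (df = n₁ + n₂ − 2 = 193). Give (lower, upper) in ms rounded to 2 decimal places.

(-105.92, -65.88)

s_p = √[((n₁−1)s₁² + (n₂−1)s₂²)/(n₁+n₂−2)] = √[(27·47² + 166·80²)/193] = 76.2476.
SE = 76.2476·√(1/28 + 1/167) = 15.5706.
With t* = 1.286, margin = 1.286 × 15.5706 = 20.0238.
x̄₁ − x̄₂ = 345.0 − 430.9 = -85.9000; interval -85.9000 ± 20.0238 = (-105.92, -65.88).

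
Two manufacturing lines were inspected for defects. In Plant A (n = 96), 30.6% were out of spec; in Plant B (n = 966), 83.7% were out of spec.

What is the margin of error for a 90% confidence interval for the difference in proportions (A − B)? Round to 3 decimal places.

0.080

The two standard errors are √(0.3060×0.6940/96) = 0.04703 and √(0.8370×0.1630/966) = 0.01188.
Because the samples are independent, SE_diff = √(0.04703² + 0.01188²) = 0.04851.
Using z* = 1.645 for 90%, ME = 1.645 × 0.04851 = 0.07980.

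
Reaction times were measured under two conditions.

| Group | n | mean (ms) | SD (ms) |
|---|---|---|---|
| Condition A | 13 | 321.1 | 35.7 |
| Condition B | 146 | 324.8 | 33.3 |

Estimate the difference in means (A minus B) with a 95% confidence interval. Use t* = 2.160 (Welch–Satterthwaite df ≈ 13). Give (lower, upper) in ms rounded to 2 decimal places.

(-25.90, 18.50)

SE₁ = s₁/√n₁ = 35.7/√13 = 9.9014; SE₂ = 33.3/√146 = 2.7559.
Independent samples, unequal variances: SE_diff = √(SE₁² + SE₂²) = √(98.03772196 + 7.59498481) = 10.2778.
t* = 2.160, so margin of error = 2.160 × 10.2778 = 22.2000.
Difference in means = 321.1 − 324.8 = -3.7000.
-3.7000 ± 22.2000 → (-25.90, 18.50).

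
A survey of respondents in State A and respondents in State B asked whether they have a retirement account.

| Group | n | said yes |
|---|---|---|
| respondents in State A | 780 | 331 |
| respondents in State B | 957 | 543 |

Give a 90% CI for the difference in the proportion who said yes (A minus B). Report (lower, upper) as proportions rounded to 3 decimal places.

Sample proportions: 331/780 = 0.4244, 543/957 = 0.5674.
Each SE is √(p̂(1−p̂)/n): √(0.4244·0.5756/780) = 0.01770 and √(0.5674·0.4326/957) = 0.01602.
SE(p̂₁ − p̂₂) = √(SE₁² + SE₂²) = √(0.00031329 + 0.0002566404) = 0.02387, since the two samples are independent.
At 90% confidence z* = 1.645; margin = 1.645 × 0.02387 = 0.03927.
The difference is 0.4244 − 0.5674 = -0.1430, so the interval is -0.1430 ± 0.03927 = (-0.182, -0.104).

(-0.182, -0.104)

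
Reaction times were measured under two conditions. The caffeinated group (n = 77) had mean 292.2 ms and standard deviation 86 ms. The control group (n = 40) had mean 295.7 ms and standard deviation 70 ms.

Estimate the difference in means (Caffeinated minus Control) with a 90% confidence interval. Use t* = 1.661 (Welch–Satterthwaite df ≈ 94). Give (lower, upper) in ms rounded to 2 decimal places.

(-28.06, 21.06)

SE₁ = s₁/√n₁ = 86/√77 = 9.8006; SE₂ = 70/√40 = 11.0680.
Independent samples, unequal variances: SE_diff = √(SE₁² + SE₂²) = √(96.05176036 + 122.500624) = 14.7835.
t* = 1.661, so margin of error = 1.661 × 14.7835 = 24.5554.
Difference in means = 292.2 − 295.7 = -3.5000.
-3.5000 ± 24.5554 → (-28.06, 21.06).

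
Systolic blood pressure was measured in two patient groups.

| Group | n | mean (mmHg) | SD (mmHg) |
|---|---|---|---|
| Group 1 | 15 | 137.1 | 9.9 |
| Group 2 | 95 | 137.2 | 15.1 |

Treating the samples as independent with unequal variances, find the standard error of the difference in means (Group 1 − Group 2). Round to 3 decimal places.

SE₁ = s₁/√n₁ = 9.9/√15 = 2.5562; SE₂ = 15.1/√95 = 1.5492.
Independent samples, unequal variances: SE_diff = √(SE₁² + SE₂²) = √(6.53415844 + 2.40002064) = 2.9890.

2.989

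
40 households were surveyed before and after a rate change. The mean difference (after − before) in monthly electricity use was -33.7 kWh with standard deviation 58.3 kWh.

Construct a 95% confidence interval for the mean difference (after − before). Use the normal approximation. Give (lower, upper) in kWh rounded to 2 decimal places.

Paired design: SE = s_d/√n = 58.3/√40 = 9.2180.
z* = 1.960; margin of error = 1.960 × 9.2180 = 18.0673.
-33.7 ± 18.0673 → (-51.77, -15.63).

(-51.77, -15.63)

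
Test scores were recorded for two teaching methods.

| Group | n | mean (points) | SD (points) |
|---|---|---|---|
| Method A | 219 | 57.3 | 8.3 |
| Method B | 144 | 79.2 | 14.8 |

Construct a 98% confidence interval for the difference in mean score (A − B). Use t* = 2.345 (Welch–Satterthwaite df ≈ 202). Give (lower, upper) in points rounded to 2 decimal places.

Per-group SEs: s₁/√n₁ = 8.3/√219 = 0.5609, s₂/√n₂ = 14.8/√144 = 1.2333.
Unpooled SE of the difference: √(0.31460881 + 1.52102889) = 1.3549.
Margin of error = t* · SE = 2.345 × 1.3549 = 3.1772.
x̄₁ − x̄₂ = 57.3 − 79.2 = -21.9000.
CI: -21.9000 ± 3.1772 = (-25.08, -18.72).

(-25.08, -18.72)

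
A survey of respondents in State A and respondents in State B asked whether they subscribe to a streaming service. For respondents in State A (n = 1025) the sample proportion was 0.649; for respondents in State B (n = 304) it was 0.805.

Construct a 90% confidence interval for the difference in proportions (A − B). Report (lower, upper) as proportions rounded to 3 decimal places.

(-0.201, -0.111)

The two standard errors are √(0.6490×0.3510/1025) = 0.01491 and √(0.8050×0.1950/304) = 0.02272.
Because the samples are independent, SE_diff = √(0.01491² + 0.02272²) = 0.02718.
Using z* = 1.645 for 90%, ME = 1.645 × 0.02718 = 0.04471.
p̂₁ − p̂₂ = -0.1560; interval -0.1560 ± 0.04471 gives (-0.201, -0.111).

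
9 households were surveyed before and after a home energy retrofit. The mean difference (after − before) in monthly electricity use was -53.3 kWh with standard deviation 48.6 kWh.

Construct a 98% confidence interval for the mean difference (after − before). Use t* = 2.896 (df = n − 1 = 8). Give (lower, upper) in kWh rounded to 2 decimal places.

This is a matched-pairs design, so SE = s_d/√n = 48.6/√9 = 16.2000.
Margin = 2.896 × 16.2000 = 46.9152; the interval is -53.3 ± 46.9152 = (-100.22, -6.38).

(-100.22, -6.38)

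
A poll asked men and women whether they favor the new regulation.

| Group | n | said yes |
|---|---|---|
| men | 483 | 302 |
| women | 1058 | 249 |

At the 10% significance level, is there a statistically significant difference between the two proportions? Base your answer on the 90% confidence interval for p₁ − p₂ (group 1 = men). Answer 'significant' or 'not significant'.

significant

First, p̂₁ = 302/483 = 0.6253; p̂₂ = 249/1058 = 0.2353.
The two standard errors are √(0.6253×0.3747/483) = 0.02202 and √(0.2353×0.7647/1058) = 0.01304.
Because the samples are independent, SE_diff = √(0.02202² + 0.01304²) = 0.02559.
Using z* = 1.645 for 90%, ME = 1.645 × 0.02559 = 0.04210.
p̂₁ − p̂₂ = 0.3900; interval 0.3900 ± 0.04210 gives (0.34790, 0.43210).
The interval (0.34790, 0.43210) does not contain 0, so the difference is significant.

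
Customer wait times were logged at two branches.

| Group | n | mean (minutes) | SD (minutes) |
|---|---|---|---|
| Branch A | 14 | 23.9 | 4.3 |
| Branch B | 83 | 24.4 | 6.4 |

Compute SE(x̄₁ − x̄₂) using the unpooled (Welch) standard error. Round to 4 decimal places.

Standard errors of each mean: 4.3/√14 = 1.1492 and 6.4/√83 = 0.7025.
SE(x̄₁ − x̄₂) = √(1.1492² + 0.7025²) = 1.3469 for independent samples with unequal variances.

1.3469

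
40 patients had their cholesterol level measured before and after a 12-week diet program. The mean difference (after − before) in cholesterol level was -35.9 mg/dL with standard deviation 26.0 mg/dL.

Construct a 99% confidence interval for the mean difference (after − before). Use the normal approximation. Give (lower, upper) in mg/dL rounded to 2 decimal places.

Paired design: SE = s_d/√n = 26.0/√40 = 4.1110.
z* = 2.576; margin of error = 2.576 × 4.1110 = 10.5899.
-35.9 ± 10.5899 → (-46.49, -25.31).

(-46.49, -25.31)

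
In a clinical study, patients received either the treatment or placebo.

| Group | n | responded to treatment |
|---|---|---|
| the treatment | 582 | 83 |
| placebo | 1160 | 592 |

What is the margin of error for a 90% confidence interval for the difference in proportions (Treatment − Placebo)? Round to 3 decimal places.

0.034

Sample proportions: 83/582 = 0.1426, 592/1160 = 0.5103.
Each SE is √(p̂(1−p̂)/n): √(0.1426·0.8574/582) = 0.01449 and √(0.5103·0.4897/1160) = 0.01468.
SE(p̂₁ − p̂₂) = √(SE₁² + SE₂²) = √(0.0002099601 + 0.0002155024) = 0.02063, since the two samples are independent.
At 90% confidence z* = 1.645; margin = 1.645 × 0.02063 = 0.03394.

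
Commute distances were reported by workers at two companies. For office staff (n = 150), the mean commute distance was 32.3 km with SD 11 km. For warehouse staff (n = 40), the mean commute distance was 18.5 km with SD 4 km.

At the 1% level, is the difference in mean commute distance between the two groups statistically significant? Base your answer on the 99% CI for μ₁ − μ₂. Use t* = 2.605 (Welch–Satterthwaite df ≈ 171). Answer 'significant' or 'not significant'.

SE₁ = s₁/√n₁ = 11/√150 = 0.8981; SE₂ = 4/√40 = 0.6325.
Independent samples, unequal variances: SE_diff = √(SE₁² + SE₂²) = √(0.80658361 + 0.40005625) = 1.0985.
t* = 2.605, so margin of error = 2.605 × 1.0985 = 2.8616.
Difference in means = 32.3 − 18.5 = 13.8000.
13.8000 ± 2.8616 → (10.9384, 16.6616).
The interval (10.9384, 16.6616) does not contain 0, so the difference is significant.

significant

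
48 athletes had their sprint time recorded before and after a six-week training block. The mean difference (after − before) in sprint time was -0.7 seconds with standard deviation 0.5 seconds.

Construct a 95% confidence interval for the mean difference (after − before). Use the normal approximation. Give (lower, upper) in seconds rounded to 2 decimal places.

Paired design: SE = s_d/√n = 0.5/√48 = 0.0722.
z* = 1.960; margin of error = 1.960 × 0.0722 = 0.1415.
-0.7 ± 0.1415 → (-0.84, -0.56).

(-0.84, -0.56)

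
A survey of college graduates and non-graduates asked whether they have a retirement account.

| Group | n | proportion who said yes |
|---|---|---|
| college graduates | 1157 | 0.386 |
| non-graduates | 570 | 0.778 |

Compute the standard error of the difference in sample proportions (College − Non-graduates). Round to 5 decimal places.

Each SE is √(p̂(1−p̂)/n): √(0.3860·0.6140/1157) = 0.01431 and √(0.7780·0.2220/570) = 0.01741.
SE(p̂₁ − p̂₂) = √(SE₁² + SE₂²) = √(0.0002047761 + 0.0003031081) = 0.02254, since the two samples are independent.

0.02254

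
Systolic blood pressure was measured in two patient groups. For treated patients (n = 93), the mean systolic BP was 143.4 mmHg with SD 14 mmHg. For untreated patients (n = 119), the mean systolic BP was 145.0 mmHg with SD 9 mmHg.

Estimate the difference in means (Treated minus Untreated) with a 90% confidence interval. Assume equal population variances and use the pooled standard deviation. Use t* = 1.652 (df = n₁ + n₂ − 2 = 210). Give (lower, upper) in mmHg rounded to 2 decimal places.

(-4.22, 1.02)

Pooled variance s_p² = [92·14² + 118·9²] / (93+119−2) = 131.3810, so s_p = 11.4622.
SE_diff = s_p·√(1/n₁ + 1/n₂) = 11.4622·√(1/93 + 1/119) = 1.5864.
t* = 1.652; margin = 1.652 × 1.5864 = 2.6207.
Difference = 143.4 − 145.0 = -1.6000.
-1.6000 ± 2.6207 → (-4.22, 1.02).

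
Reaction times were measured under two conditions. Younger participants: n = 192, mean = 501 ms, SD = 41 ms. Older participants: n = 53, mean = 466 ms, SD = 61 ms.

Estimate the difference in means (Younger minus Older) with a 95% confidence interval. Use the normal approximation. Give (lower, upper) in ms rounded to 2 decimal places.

Standard errors of each mean: 41/√192 = 2.9589 and 61/√53 = 8.3790.
SE(x̄₁ − x̄₂) = √(2.9589² + 8.3790²) = 8.8861 for independent samples with unequal variances.
With z* = 1.960, the margin is 1.960 × 8.8861 = 17.4168.
x̄₁ − x̄₂ = 501 − 466 = 35.0000; the interval is 35.0000 ± 17.4168 = (17.58, 52.42).

(17.58, 52.42)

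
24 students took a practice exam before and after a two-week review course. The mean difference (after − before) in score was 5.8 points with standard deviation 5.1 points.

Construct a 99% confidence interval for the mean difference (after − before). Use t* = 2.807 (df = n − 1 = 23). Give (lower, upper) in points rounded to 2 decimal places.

Paired design: SE = s_d/√n = 5.1/√24 = 1.0410.
t* = 2.807; margin of error = 2.807 × 1.0410 = 2.9221.
5.8 ± 2.9221 → (2.88, 8.72).

(2.88, 8.72)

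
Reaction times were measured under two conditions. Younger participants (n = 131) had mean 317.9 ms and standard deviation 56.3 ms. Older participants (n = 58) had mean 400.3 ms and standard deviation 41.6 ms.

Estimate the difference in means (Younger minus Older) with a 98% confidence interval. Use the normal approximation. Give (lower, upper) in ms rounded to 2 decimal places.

(-99.50, -65.30)

SE₁ = s₁/√n₁ = 56.3/√131 = 4.9190; SE₂ = 41.6/√58 = 5.4623.
Independent samples, unequal variances: SE_diff = √(SE₁² + SE₂²) = √(24.196561 + 29.83672129) = 7.3507.
z* = 2.326, so margin of error = 2.326 × 7.3507 = 17.0977.
Difference in means = 317.9 − 400.3 = -82.4000.
-82.4000 ± 17.0977 → (-99.50, -65.30).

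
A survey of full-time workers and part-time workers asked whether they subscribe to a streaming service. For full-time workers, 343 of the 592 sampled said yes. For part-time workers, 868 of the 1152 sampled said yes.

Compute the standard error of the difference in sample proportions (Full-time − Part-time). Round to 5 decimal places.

0.02394

Sample proportions: 343/592 = 0.5794, 868/1152 = 0.7535.
Each SE is √(p̂(1−p̂)/n): √(0.5794·0.4206/592) = 0.02029 and √(0.7535·0.2465/1152) = 0.01270.
SE(p̂₁ − p̂₂) = √(SE₁² + SE₂²) = √(0.0004116841 + 0.00016129) = 0.02394, since the two samples are independent.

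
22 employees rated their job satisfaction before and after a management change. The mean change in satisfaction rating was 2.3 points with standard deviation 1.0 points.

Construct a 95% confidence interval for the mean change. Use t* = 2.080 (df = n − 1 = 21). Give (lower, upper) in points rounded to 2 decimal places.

Paired design: SE = s_d/√n = 1.0/√22 = 0.2132.
t* = 2.080; margin of error = 2.080 × 0.2132 = 0.4435.
2.3 ± 0.4435 → (1.86, 2.74).

(1.86, 2.74)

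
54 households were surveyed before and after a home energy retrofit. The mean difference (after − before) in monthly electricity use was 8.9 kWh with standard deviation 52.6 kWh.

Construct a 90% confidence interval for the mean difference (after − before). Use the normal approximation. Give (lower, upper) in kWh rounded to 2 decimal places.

(-2.87, 20.67)

Paired design: SE = s_d/√n = 52.6/√54 = 7.1580.
z* = 1.645; margin of error = 1.645 × 7.1580 = 11.7749.
8.9 ± 11.7749 → (-2.87, 20.67).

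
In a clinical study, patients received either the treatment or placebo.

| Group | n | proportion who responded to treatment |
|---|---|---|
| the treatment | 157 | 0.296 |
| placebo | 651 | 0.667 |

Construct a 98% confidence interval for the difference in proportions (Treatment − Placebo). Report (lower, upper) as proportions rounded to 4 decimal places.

(-0.4660, -0.2760)

SE₁ = √(p̂₁(1−p̂₁)/n₁) = √(0.2960·0.7040/157) = 0.03643; SE₂ = √(0.6670·0.3330/651) = 0.01847.
Independent samples: SE of the difference = √(SE₁² + SE₂²) = √(0.0013271449 + 0.0003411409) = 0.04084.
z* for 98% confidence is 2.326, so the margin of error is 2.326 × 0.04084 = 0.09499.
Point estimate p̂₁ − p̂₂ = 0.2960 − 0.6670 = -0.3710.
-0.3710 ± 0.09499 → (-0.4660, -0.2760).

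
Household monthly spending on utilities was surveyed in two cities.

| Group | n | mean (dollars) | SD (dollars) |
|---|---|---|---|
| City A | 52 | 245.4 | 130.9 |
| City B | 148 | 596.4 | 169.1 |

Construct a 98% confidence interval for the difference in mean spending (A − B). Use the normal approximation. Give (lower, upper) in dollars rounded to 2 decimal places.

(-404.18, -297.82)

Per-group SEs: s₁/√n₁ = 130.9/√52 = 18.1526, s₂/√n₂ = 169.1/√148 = 13.8999.
Unpooled SE of the difference: √(329.51688676 + 193.20722001) = 22.8632.
Margin of error = z* · SE = 2.326 × 22.8632 = 53.1798.
x̄₁ − x̄₂ = 245.4 − 596.4 = -351.0000.
CI: -351.0000 ± 53.1798 = (-404.18, -297.82).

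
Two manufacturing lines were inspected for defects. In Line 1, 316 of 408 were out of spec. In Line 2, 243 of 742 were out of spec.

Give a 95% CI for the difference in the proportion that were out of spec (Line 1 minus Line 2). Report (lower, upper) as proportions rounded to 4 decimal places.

Sample proportions: 316/408 = 0.7745, 243/742 = 0.3275.
Each SE is √(p̂(1−p̂)/n): √(0.7745·0.2255/408) = 0.02069 and √(0.3275·0.6725/742) = 0.01723.
SE(p̂₁ − p̂₂) = √(SE₁² + SE₂²) = √(0.0004280761 + 0.0002968729) = 0.02692, since the two samples are independent.
At 95% confidence z* = 1.960; margin = 1.960 × 0.02692 = 0.05276.
The difference is 0.7745 − 0.3275 = 0.4470, so the interval is 0.4470 ± 0.05276 = (0.3942, 0.4998).

(0.3942, 0.4998)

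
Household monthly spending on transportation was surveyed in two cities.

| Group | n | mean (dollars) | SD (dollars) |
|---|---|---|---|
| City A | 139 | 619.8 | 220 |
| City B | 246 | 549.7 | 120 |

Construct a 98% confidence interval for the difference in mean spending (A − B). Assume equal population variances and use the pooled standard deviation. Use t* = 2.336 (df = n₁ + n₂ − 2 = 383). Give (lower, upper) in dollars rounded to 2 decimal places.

(29.63, 110.57)

Pooled variance s_p² = [138·220² + 245·120²] / (139+246−2) = 26650.6527, so s_p = 163.2503.
SE_diff = s_p·√(1/n₁ + 1/n₂) = 163.2503·√(1/139 + 1/246) = 17.3225.
t* = 2.336; margin = 2.336 × 17.3225 = 40.4654.
Difference = 619.8 − 549.7 = 70.1000.
70.1000 ± 40.4654 → (29.63, 110.57).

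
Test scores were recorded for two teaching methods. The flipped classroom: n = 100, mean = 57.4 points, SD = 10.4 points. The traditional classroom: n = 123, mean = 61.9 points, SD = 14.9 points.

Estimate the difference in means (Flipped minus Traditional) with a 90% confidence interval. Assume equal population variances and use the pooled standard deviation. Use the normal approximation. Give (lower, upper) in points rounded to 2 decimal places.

(-7.40, -1.60)

s_p = √[((n₁−1)s₁² + (n₂−1)s₂²)/(n₁+n₂−2)] = √[(99·10.4² + 122·14.9²)/221] = 13.0771.
SE = 13.0771·√(1/100 + 1/123) = 1.7608.
With z* = 1.645, margin = 1.645 × 1.7608 = 2.8965.
x̄₁ − x̄₂ = 57.4 − 61.9 = -4.5000; interval -4.5000 ± 2.8965 = (-7.40, -1.60).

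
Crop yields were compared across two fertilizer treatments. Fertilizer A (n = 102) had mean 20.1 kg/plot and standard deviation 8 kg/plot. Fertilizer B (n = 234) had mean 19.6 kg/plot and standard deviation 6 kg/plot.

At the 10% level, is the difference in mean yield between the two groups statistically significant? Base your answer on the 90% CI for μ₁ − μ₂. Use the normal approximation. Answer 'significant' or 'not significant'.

not significant

Per-group SEs: s₁/√n₁ = 8/√102 = 0.7921, s₂/√n₂ = 6/√234 = 0.3922.
Unpooled SE of the difference: √(0.62742241 + 0.15382084) = 0.8839.
Margin of error = z* · SE = 1.645 × 0.8839 = 1.4540.
x̄₁ − x̄₂ = 20.1 − 19.6 = 0.5000.
CI: 0.5000 ± 1.4540 = (-0.9540, 1.9540).
The interval (-0.9540, 1.9540) contains 0, so the difference is not significant.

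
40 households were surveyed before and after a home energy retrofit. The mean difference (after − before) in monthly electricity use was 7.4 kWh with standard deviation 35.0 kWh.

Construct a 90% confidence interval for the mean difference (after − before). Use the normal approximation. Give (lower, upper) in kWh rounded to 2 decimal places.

(-1.70, 16.50)

Paired design: SE = s_d/√n = 35.0/√40 = 5.5340.
z* = 1.645; margin of error = 1.645 × 5.5340 = 9.1034.
7.4 ± 9.1034 → (-1.70, 16.50).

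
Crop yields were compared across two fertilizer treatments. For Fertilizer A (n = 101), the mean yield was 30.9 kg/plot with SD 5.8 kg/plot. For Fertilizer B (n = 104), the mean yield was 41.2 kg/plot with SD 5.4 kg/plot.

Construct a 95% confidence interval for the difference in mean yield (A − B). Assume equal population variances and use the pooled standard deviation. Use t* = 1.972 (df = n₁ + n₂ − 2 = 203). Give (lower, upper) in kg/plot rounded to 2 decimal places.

(-11.84, -8.76)

s_p = √[((n₁−1)s₁² + (n₂−1)s₂²)/(n₁+n₂−2)] = √[(100·5.8² + 103·5.4²)/203] = 5.6006.
SE = 5.6006·√(1/101 + 1/104) = 0.7824.
With t* = 1.972, margin = 1.972 × 0.7824 = 1.5429.
x̄₁ − x̄₂ = 30.9 − 41.2 = -10.3000; interval -10.3000 ± 1.5429 = (-11.84, -8.76).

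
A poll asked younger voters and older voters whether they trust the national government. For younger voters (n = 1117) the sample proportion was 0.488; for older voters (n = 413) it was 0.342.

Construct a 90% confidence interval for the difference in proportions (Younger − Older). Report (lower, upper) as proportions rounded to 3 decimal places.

(0.100, 0.192)

The two standard errors are √(0.4880×0.5120/1117) = 0.01496 and √(0.3420×0.6580/413) = 0.02334.
Because the samples are independent, SE_diff = √(0.01496² + 0.02334²) = 0.02772.
Using z* = 1.645 for 90%, ME = 1.645 × 0.02772 = 0.04560.
p̂₁ − p̂₂ = 0.1460; interval 0.1460 ± 0.04560 gives (0.100, 0.192).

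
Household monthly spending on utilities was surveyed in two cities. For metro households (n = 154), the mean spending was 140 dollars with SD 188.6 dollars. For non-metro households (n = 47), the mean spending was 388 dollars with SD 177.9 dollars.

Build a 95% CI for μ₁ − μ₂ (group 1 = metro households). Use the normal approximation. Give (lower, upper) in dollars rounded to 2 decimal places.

(-306.94, -189.06)

Per-group SEs: s₁/√n₁ = 188.6/√154 = 15.1978, s₂/√n₂ = 177.9/√47 = 25.9494.
Unpooled SE of the difference: √(230.97312484 + 673.37136036) = 30.0723.
Margin of error = z* · SE = 1.960 × 30.0723 = 58.9417.
x̄₁ − x̄₂ = 140 − 388 = -248.0000.
CI: -248.0000 ± 58.9417 = (-306.94, -189.06).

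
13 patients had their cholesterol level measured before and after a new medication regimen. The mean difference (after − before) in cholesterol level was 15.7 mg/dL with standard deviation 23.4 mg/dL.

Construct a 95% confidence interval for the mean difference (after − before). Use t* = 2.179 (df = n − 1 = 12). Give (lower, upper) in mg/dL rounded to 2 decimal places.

This is a matched-pairs design, so SE = s_d/√n = 23.4/√13 = 6.4900.
Margin = 2.179 × 6.4900 = 14.1417; the interval is 15.7 ± 14.1417 = (1.56, 29.84).

(1.56, 29.84)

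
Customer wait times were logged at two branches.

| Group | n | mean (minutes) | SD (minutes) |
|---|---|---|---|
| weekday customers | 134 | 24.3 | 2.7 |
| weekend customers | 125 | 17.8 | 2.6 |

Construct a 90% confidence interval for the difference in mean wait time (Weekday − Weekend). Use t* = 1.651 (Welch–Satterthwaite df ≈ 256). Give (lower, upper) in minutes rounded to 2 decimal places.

SE₁ = s₁/√n₁ = 2.7/√134 = 0.2332; SE₂ = 2.6/√125 = 0.2326.
Independent samples, unequal variances: SE_diff = √(SE₁² + SE₂²) = √(0.05438224 + 0.05410276) = 0.3294.
t* = 1.651, so margin of error = 1.651 × 0.3294 = 0.5438.
Difference in means = 24.3 − 17.8 = 6.5000.
6.5000 ± 0.5438 → (5.96, 7.04).

(5.96, 7.04)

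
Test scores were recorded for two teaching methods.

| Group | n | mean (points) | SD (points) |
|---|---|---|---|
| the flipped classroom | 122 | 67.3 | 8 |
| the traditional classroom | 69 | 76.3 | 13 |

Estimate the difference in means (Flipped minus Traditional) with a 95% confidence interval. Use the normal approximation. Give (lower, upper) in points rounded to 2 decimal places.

(-12.38, -5.62)

SE₁ = s₁/√n₁ = 8/√122 = 0.7243; SE₂ = 13/√69 = 1.5650.
Independent samples, unequal variances: SE_diff = √(SE₁² + SE₂²) = √(0.52461049 + 2.449225) = 1.7245.
z* = 1.960, so margin of error = 1.960 × 1.7245 = 3.3800.
Difference in means = 67.3 − 76.3 = -9.0000.
-9.0000 ± 3.3800 → (-12.38, -5.62).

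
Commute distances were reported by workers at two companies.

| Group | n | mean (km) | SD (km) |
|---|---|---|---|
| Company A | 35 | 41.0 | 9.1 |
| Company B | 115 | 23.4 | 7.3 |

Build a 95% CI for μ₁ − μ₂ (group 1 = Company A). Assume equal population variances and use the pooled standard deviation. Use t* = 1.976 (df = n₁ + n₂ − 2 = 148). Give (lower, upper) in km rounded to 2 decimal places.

s_p = √[((n₁−1)s₁² + (n₂−1)s₂²)/(n₁+n₂−2)] = √[(34·9.1² + 114·7.3²)/148] = 7.7506.
SE = 7.7506·√(1/35 + 1/115) = 1.4962.
With t* = 1.976, margin = 1.976 × 1.4962 = 2.9565.
x̄₁ − x̄₂ = 41.0 − 23.4 = 17.6000; interval 17.6000 ± 2.9565 = (14.64, 20.56).

(14.64, 20.56)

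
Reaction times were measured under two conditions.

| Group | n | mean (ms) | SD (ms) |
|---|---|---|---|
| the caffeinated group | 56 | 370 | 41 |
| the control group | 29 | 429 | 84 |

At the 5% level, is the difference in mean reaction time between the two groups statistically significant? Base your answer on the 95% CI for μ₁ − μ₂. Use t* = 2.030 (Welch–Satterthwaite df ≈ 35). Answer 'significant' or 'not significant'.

significant

SE₁ = s₁/√n₁ = 41/√56 = 5.4789; SE₂ = 84/√29 = 15.5984.
Independent samples, unequal variances: SE_diff = √(SE₁² + SE₂²) = √(30.01834521 + 243.31008256) = 16.5326.
t* = 2.030, so margin of error = 2.030 × 16.5326 = 33.5612.
Difference in means = 370 − 429 = -59.0000.
-59.0000 ± 33.5612 → (-92.5612, -25.4388).
The interval (-92.5612, -25.4388) does not contain 0, so the difference is significant.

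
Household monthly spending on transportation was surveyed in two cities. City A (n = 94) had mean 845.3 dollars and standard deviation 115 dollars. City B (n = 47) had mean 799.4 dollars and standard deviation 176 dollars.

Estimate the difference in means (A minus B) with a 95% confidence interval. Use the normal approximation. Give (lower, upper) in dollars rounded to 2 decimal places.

(-9.53, 101.33)

Per-group SEs: s₁/√n₁ = 115/√94 = 11.8613, s₂/√n₂ = 176/√47 = 25.6722.
Unpooled SE of the difference: √(140.69043769 + 659.06185284) = 28.2799.
Margin of error = z* · SE = 1.960 × 28.2799 = 55.4286.
x̄₁ − x̄₂ = 845.3 − 799.4 = 45.9000.
CI: 45.9000 ± 55.4286 = (-9.53, 101.33).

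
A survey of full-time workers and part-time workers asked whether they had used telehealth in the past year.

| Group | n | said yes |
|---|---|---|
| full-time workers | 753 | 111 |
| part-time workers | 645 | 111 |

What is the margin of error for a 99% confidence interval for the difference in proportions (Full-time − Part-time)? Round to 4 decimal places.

0.0507

First, p̂₁ = 111/753 = 0.1474; p̂₂ = 111/645 = 0.1721.
The two standard errors are √(0.1474×0.8526/753) = 0.01292 and √(0.1721×0.8279/645) = 0.01486.
Because the samples are independent, SE_diff = √(0.01292² + 0.01486²) = 0.01969.
Using z* = 2.576 for 99%, ME = 2.576 × 0.01969 = 0.05072.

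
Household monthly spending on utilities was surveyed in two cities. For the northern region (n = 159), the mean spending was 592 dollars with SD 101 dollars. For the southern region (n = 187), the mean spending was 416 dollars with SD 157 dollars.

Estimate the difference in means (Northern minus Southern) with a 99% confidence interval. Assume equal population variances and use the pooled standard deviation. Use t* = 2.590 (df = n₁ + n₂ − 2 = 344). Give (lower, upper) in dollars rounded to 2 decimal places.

(138.50, 213.50)

Pooled variance s_p² = [158·101² + 186·157²] / (159+187−2) = 18013.0000, so s_p = 134.2125.
SE_diff = s_p·√(1/n₁ + 1/n₂) = 134.2125·√(1/159 + 1/187) = 14.4781.
t* = 2.590; margin = 2.590 × 14.4781 = 37.4983.
Difference = 592 − 416 = 176.0000.
176.0000 ± 37.4983 → (138.50, 213.50).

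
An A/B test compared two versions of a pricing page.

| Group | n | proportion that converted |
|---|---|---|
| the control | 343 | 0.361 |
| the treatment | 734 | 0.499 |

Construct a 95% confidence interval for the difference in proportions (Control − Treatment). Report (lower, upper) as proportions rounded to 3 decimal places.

(-0.200, -0.076)

The two standard errors are √(0.3610×0.6390/343) = 0.02593 and √(0.4990×0.5010/734) = 0.01846.
Because the samples are independent, SE_diff = √(0.02593² + 0.01846²) = 0.03183.
Using z* = 1.960 for 95%, ME = 1.960 × 0.03183 = 0.06239.
p̂₁ − p̂₂ = -0.1380; interval -0.1380 ± 0.06239 gives (-0.200, -0.076).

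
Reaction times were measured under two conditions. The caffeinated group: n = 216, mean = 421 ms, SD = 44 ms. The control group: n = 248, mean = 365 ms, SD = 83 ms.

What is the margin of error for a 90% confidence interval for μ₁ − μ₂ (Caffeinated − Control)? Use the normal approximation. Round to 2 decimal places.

9.97

SE₁ = s₁/√n₁ = 44/√216 = 2.9938; SE₂ = 83/√248 = 5.2705.
Independent samples, unequal variances: SE_diff = √(SE₁² + SE₂²) = √(8.96283844 + 27.77817025) = 6.0614.
z* = 1.645, so margin of error = 1.645 × 6.0614 = 9.9710.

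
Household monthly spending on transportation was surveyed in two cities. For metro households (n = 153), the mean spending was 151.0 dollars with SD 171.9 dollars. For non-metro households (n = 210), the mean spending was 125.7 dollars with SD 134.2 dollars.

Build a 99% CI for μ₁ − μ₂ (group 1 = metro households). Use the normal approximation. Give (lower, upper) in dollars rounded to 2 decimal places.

SE₁ = s₁/√n₁ = 171.9/√153 = 13.8973; SE₂ = 134.2/√210 = 9.2607.
Independent samples, unequal variances: SE_diff = √(SE₁² + SE₂²) = √(193.13494729 + 85.76056449) = 16.7002.
z* = 2.576, so margin of error = 2.576 × 16.7002 = 43.0197.
Difference in means = 151.0 − 125.7 = 25.3000.
25.3000 ± 43.0197 → (-17.72, 68.32).

(-17.72, 68.32)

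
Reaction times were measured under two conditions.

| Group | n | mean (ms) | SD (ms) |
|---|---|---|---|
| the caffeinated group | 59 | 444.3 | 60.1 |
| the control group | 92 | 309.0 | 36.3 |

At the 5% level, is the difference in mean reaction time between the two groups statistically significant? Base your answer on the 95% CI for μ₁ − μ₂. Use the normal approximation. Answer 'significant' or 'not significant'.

Standard errors of each mean: 60.1/√59 = 7.8244 and 36.3/√92 = 3.7845.
SE(x̄₁ − x̄₂) = √(7.8244² + 3.7845²) = 8.6916 for independent samples with unequal variances.
With z* = 1.960, the margin is 1.960 × 8.6916 = 17.0355.
x̄₁ − x̄₂ = 444.3 − 309.0 = 135.3000; the interval is 135.3000 ± 17.0355 = (118.2645, 152.3355).
The interval (118.2645, 152.3355) does not contain 0, so the difference is significant.

significant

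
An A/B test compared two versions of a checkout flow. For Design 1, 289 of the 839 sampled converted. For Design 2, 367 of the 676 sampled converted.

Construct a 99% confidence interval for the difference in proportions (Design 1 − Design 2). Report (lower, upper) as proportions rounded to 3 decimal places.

p̂₁ = 289/839 = 0.3445 and p̂₂ = 367/676 = 0.5429.
SE₁ = √(p̂₁(1−p̂₁)/n₁) = √(0.3445·0.6555/839) = 0.01641; SE₂ = √(0.5429·0.4571/676) = 0.01916.
Independent samples: SE of the difference = √(SE₁² + SE₂²) = √(0.0002692881 + 0.0003671056) = 0.02523.
z* for 99% confidence is 2.576, so the margin of error is 2.576 × 0.02523 = 0.06499.
Point estimate p̂₁ − p̂₂ = 0.3445 − 0.5429 = -0.1984.
-0.1984 ± 0.06499 → (-0.263, -0.133).

(-0.263, -0.133)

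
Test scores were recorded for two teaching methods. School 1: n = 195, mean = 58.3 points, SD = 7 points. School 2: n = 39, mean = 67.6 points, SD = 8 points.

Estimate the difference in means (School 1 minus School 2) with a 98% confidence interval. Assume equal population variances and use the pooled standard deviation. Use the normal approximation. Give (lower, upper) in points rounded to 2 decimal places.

s_p = √[((n₁−1)s₁² + (n₂−1)s₂²)/(n₁+n₂−2)] = √[(194·7² + 38·8²)/232] = 7.1733.
SE = 7.1733·√(1/195 + 1/39) = 1.2583.
With z* = 2.326, margin = 2.326 × 1.2583 = 2.9268.
x̄₁ − x̄₂ = 58.3 − 67.6 = -9.3000; interval -9.3000 ± 2.9268 = (-12.23, -6.37).

(-12.23, -6.37)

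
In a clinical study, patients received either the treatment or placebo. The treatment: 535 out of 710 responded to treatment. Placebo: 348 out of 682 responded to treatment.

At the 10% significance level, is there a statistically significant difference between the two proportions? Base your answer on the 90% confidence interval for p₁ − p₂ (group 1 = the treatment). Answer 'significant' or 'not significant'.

significant

p̂₁ = 535/710 = 0.7535 and p̂₂ = 348/682 = 0.5103.
SE₁ = √(p̂₁(1−p̂₁)/n₁) = √(0.7535·0.2465/710) = 0.01617; SE₂ = √(0.5103·0.4897/682) = 0.01914.
Independent samples: SE of the difference = √(SE₁² + SE₂²) = √(0.0002614689 + 0.0003663396) = 0.02506.
z* for 90% confidence is 1.645, so the margin of error is 1.645 × 0.02506 = 0.04122.
Point estimate p̂₁ − p̂₂ = 0.7535 − 0.5103 = 0.2432.
0.2432 ± 0.04122 → (0.20198, 0.28442).
The interval (0.20198, 0.28442) does not contain 0, so the difference is significant.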